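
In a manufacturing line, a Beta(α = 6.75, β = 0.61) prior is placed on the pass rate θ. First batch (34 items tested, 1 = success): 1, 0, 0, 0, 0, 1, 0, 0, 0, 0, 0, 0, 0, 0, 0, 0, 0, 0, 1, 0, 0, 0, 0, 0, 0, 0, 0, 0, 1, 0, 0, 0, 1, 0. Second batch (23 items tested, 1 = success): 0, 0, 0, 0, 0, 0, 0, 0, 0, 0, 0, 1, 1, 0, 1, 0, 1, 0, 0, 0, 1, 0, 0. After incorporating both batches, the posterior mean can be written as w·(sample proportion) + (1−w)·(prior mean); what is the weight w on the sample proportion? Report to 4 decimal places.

The Beta prior is conjugate to a Binomial/Bernoulli likelihood; the update adds successes to α and failures to β.
Total number of items tested: n = 34 + 23 = 57.
Posterior mean = (α₀+k)/(α₀+β₀+n) = [n/(α₀+β₀+n)]·(k/n) + [(α₀+β₀)/(α₀+β₀+n)]·α₀/(α₀+β₀), so only n and the prior enter the weight.
The weight on the data is w = n/(α₀+β₀+n) = 57/(6.75+0.61+57) = 57/64.36 = 0.8856.

0.8856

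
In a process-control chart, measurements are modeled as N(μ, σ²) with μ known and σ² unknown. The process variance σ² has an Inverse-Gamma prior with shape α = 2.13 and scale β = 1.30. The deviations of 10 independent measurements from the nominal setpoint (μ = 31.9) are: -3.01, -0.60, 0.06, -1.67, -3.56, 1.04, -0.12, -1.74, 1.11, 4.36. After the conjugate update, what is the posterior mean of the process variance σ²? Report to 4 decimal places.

With known mean μ and an Inverse-Gamma(α, β) prior on σ², the Normal likelihood is conjugate: posterior is Inv-Gamma(α + n/2, β + Σ(xᵢ−μ)²/2).
Σ(xᵢ−μ)² = (-3.01)² + (-0.60)² + (0.06)² + (-1.67)² + (-3.56)² + (1.04)² + (-0.12)² + (-1.74)² + (1.11)² + (4.36)² = 49.2515.
Posterior: Inv-Gamma(2.13 + 10/2, 1.30 + 49.2515/2) = Inv-Gamma(7.13, 25.92575).
E[σ²|data] = β/(α−1) = 25.92575/6.13 = 4.2293.

4.2293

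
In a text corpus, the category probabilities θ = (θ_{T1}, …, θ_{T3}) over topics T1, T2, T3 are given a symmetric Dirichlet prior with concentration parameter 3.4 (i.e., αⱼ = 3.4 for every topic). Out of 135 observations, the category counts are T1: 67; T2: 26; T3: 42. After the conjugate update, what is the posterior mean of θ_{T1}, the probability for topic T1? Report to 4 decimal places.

The Dirichlet prior is conjugate to the Multinomial likelihood: each posterior αⱼ = prior αⱼ + observed count nⱼ.
Posterior concentration: (70.4, 29.4, 45.4), total = 145.2.
E[θ_{T1}|data] = α_{T1}/Σα = 70.4/145.2 = 0.4848.

0.4848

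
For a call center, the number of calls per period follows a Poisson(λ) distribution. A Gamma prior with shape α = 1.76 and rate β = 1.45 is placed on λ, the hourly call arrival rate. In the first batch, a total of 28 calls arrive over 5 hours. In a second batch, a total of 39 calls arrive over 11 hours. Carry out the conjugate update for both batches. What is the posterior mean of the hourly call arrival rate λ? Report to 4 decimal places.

3.9404

With a Gamma(shape α, rate β) prior, the Poisson likelihood is conjugate: the posterior is Gamma(α + ΣXᵢ, β + n).
After batch 1: Gamma(α+S, β+n) = Gamma(1.76+28, 1.45+5) = Gamma(29.76, 6.45).
After batch 2: Gamma(α+S, β+n) = Gamma(29.76+39, 6.45+11) = Gamma(68.76, 17.45).
Posterior mean = α/β = 68.76/17.45 = 3.9404.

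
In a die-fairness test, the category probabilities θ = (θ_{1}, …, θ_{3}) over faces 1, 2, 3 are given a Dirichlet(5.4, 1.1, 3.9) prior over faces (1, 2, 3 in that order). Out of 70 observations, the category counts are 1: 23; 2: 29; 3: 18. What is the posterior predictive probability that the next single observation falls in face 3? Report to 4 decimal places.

The Dirichlet prior is conjugate to the Multinomial likelihood: each posterior αⱼ = prior αⱼ + observed count nⱼ.
Posterior concentration: (28.4, 30.1, 21.9), total = 80.4.
P(next = 3 | data) = α_{3}/Σα = 0.2724.

0.2724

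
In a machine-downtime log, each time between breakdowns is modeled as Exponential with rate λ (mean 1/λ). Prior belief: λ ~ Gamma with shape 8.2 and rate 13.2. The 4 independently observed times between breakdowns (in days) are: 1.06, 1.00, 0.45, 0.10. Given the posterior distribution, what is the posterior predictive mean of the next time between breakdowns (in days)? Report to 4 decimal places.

With a Gamma(shape α, rate β) prior on the exponential rate λ, the posterior after n observations with total T = Σxᵢ is Gamma(α+n, β+T).
Sum of observations T = 2.61 days; n = 4.
Posterior: Gamma(8.2+4, 13.2+2.61) = Gamma(12.2, 15.81).
The predictive distribution for the next observation is Lomax; its mean is β/(α−1) = 15.81/11.2 = 1.4116.

1.4116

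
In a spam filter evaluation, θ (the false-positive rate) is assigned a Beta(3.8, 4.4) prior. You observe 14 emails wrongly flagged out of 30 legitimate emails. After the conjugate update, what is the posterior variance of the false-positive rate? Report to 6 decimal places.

The Beta prior is conjugate to a Binomial/Bernoulli likelihood; the update adds successes to α and failures to β.
Posterior: Beta(α+k, β+n−k) = Beta(3.8+14, 4.4+16) = Beta(17.8, 20.4).
Var = αβ/((α+β)²(α+β+1)) = 17.8·20.4/(38.2²·39.2) = 0.006348.

0.006348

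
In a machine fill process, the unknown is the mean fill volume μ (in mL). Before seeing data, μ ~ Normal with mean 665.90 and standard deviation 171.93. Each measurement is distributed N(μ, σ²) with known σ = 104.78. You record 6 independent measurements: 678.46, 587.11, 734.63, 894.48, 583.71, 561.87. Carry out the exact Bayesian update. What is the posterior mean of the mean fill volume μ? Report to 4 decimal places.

For Normal data with known variance σ², a Normal(μ₀, σ₀²) prior on μ is conjugate. Posterior precision = 1/σ₀² + n/σ²; posterior mean is the precision-weighted average of μ₀ and x̄.
Σxᵢ = 678.46 + 587.11 + 734.63 + 894.48 + 583.71 + 561.87 = 4040.26, so n·x̄ = 4040.26.
σ₀² = 171.93² = 29559.9249, σ² = 104.78² = 10978.8484; σ² + n·σ₀² = 10978.8484 + 6·29559.9249 = 188338.3978.
Posterior mean = (μ₀/σ₀² + n·x̄/σ²)/(1/σ₀² + n/σ²) = (σ²·μ₀ + σ₀²·n·x̄)/(σ² + n·σ₀²) = (10978.8484·665.90 + 29559.9249·4040.26)/188338.3978 = 126740597.326034/188338.3978 = 672.9408.

672.9408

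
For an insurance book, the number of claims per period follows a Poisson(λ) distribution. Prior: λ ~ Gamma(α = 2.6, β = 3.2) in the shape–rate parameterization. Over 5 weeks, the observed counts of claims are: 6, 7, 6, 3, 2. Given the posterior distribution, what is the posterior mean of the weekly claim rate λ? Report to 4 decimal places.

3.2439

With a Gamma(shape α, rate β) prior, the Poisson likelihood is conjugate: the posterior is Gamma(α + ΣXᵢ, β + n).
Sum of counts S = 24 over n = 5 weeks.
Posterior: Gamma(α+S, β+n) = Gamma(2.6+24, 3.2+5) = Gamma(26.6, 8.2).
Posterior mean = α/β = 26.6/8.2 = 3.2439.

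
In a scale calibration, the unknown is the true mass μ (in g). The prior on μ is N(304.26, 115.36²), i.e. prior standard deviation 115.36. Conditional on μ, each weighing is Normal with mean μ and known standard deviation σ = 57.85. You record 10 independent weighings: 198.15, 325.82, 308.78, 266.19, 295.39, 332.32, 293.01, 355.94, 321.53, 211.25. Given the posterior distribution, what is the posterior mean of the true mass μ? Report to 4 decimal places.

291.1673

For Normal data with known variance σ², a Normal(μ₀, σ₀²) prior on μ is conjugate. Posterior precision = 1/σ₀² + n/σ²; posterior mean is the precision-weighted average of μ₀ and x̄.
Σxᵢ = 198.15 + 325.82 + 308.78 + 266.19 + 295.39 + 332.32 + 293.01 + 355.94 + 321.53 + 211.25 = 2908.38, so n·x̄ = 2908.38.
σ₀² = 115.36² = 13307.9296, σ² = 57.85² = 3346.6225; σ² + n·σ₀² = 3346.6225 + 10·13307.9296 = 136425.9185.
Posterior mean = (μ₀/σ₀² + n·x̄/σ²)/(1/σ₀² + n/σ²) = (σ²·μ₀ + σ₀²·n·x̄)/(σ² + n·σ₀²) = (3346.6225·304.26 + 13307.9296·2908.38)/136425.9185 = 39722759.651898/136425.9185 = 291.1673.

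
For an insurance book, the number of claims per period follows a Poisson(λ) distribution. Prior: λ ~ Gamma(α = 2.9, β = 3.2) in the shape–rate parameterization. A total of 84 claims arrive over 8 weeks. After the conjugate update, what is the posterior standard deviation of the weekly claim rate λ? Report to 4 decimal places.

With a Gamma(shape α, rate β) prior, the Poisson likelihood is conjugate: the posterior is Gamma(α + ΣXᵢ, β + n).
Posterior: Gamma(α+S, β+n) = Gamma(2.9+84, 3.2+8) = Gamma(86.9, 11.2).
SD = √α/β = √86.9/11.2 = 0.8323.

0.8323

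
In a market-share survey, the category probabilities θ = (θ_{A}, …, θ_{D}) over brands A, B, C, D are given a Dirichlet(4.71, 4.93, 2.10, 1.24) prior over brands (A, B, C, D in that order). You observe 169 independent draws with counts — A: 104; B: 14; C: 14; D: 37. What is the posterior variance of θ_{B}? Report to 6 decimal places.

The Dirichlet prior is conjugate to the Multinomial likelihood: each posterior αⱼ = prior αⱼ + observed count nⱼ.
Posterior concentration: (108.71, 18.93, 16.10, 38.24), total = 181.98.
Var[θ_j] = α_j(Σα−α_j)/((Σα)²(Σα+1)) = 18.93·163.05/(181.98²·182.98) = 0.000509.

0.000509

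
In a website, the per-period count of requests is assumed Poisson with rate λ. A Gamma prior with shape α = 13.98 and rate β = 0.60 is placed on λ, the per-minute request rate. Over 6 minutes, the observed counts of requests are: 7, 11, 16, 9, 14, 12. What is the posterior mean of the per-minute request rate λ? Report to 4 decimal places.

12.5727

With a Gamma(shape α, rate β) prior, the Poisson likelihood is conjugate: the posterior is Gamma(α + ΣXᵢ, β + n).
Sum of counts S = 69 over n = 6 minutes.
Posterior: Gamma(α+S, β+n) = Gamma(13.98+69, 0.60+6) = Gamma(82.98, 6.60).
Posterior mean = α/β = 82.98/6.60 = 12.5727.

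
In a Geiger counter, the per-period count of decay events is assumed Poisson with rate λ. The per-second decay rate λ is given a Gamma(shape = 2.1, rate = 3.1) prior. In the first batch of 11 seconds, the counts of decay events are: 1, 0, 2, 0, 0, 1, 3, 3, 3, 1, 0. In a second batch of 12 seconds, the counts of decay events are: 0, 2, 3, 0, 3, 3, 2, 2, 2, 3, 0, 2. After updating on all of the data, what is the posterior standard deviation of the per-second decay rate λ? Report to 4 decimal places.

0.2365

With a Gamma(shape α, rate β) prior, the Poisson likelihood is conjugate: the posterior is Gamma(α + ΣXᵢ, β + n).
Batch 1: sum of counts S = 14 over n = 11 seconds.
After batch 1: Gamma(α+S, β+n) = Gamma(2.1+14, 3.1+11) = Gamma(16.1, 14.1).
Batch 2: sum of counts S = 22 over n = 12 seconds.
After batch 2: Gamma(α+S, β+n) = Gamma(16.1+22, 14.1+12) = Gamma(38.1, 26.1).
SD = √α/β = √38.1/26.1 = 0.2365.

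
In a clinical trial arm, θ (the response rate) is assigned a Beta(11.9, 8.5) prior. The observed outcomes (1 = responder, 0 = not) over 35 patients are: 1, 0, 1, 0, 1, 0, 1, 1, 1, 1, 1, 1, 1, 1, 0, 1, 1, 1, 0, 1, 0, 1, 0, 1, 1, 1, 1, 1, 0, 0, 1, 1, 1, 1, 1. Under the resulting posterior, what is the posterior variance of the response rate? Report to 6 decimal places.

The Beta prior is conjugate to a Binomial/Bernoulli likelihood; the update adds successes to α and failures to β.
Posterior: Beta(α+k, β+n−k) = Beta(11.9+26, 8.5+9) = Beta(37.9, 17.5).
Var = αβ/((α+β)²(α+β+1)) = 37.9·17.5/(55.4²·56.4) = 0.003832.

0.003832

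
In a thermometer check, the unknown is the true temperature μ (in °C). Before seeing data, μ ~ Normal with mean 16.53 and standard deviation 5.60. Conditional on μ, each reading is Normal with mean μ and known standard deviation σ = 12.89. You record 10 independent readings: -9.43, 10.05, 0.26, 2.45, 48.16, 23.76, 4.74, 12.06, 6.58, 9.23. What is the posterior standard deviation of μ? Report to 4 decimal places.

3.2956

For Normal data with known variance σ², a Normal(μ₀, σ₀²) prior on μ is conjugate. Posterior precision = 1/σ₀² + n/σ²; posterior mean is the precision-weighted average of μ₀ and x̄.
σ₀² = 5.60² = 31.36, σ² = 12.89² = 166.1521; σ² + n·σ₀² = 166.1521 + 10·31.36 = 479.7521.
Posterior precision = 1/σ₀² + n/σ² = 1/31.36 + 10/166.1521 = (σ² + n·σ₀²)/(σ₀²σ²) = 479.7521/(31.36·166.1521); posterior variance σₙ² = σ₀²σ²/(σ² + n·σ₀²) = 31.36·166.1521/479.7521 = 10.860880.
Posterior SD = √σₙ² = √(31.36·166.1521/479.7521) = 3.2956.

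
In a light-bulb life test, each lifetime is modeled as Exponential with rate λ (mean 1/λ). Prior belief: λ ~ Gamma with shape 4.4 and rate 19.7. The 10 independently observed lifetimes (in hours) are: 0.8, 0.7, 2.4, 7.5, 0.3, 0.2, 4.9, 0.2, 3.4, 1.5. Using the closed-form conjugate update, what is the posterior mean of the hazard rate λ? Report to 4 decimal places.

With a Gamma(shape α, rate β) prior on the exponential rate λ, the posterior after n observations with total T = Σxᵢ is Gamma(α+n, β+T).
Sum of observations T = 21.9 hours; n = 10.
Posterior: Gamma(4.4+10, 19.7+21.9) = Gamma(14.4, 41.6).
Posterior mean of λ = α/β = 14.4/41.6 = 0.3462.

0.3462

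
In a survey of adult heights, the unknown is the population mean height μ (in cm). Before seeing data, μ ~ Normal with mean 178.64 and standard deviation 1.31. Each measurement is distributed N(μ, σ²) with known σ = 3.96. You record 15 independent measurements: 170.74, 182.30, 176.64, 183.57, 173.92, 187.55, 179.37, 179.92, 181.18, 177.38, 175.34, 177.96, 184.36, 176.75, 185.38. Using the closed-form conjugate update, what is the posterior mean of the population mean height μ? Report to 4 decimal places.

For Normal data with known variance σ², a Normal(μ₀, σ₀²) prior on μ is conjugate. Posterior precision = 1/σ₀² + n/σ²; posterior mean is the precision-weighted average of μ₀ and x̄.
Σxᵢ = 170.74 + 182.30 + 176.64 + 183.57 + 173.92 + 187.55 + 179.37 + 179.92 + 181.18 + 177.38 + 175.34 + 177.96 + 184.36 + 176.75 + 185.38 = 2692.36, so n·x̄ = 2692.36.
σ₀² = 1.31² = 1.7161, σ² = 3.96² = 15.6816; σ² + n·σ₀² = 15.6816 + 15·1.7161 = 41.4231.
Posterior mean = (μ₀/σ₀² + n·x̄/σ²)/(1/σ₀² + n/σ²) = (σ²·μ₀ + σ₀²·n·x̄)/(σ² + n·σ₀²) = (15.6816·178.64 + 1.7161·2692.36)/41.4231 = 7421.72002/41.4231 = 179.1686.

179.1686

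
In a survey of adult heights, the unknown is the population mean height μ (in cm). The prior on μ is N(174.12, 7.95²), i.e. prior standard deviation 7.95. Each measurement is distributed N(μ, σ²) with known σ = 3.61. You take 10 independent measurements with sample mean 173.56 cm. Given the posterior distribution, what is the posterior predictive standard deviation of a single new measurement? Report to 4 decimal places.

For Normal data with known variance σ², a Normal(μ₀, σ₀²) prior on μ is conjugate. Posterior precision = 1/σ₀² + n/σ²; posterior mean is the precision-weighted average of μ₀ and x̄.
σ₀² = 7.95² = 63.2025, σ² = 3.61² = 13.0321; σ² + n·σ₀² = 13.0321 + 10·63.2025 = 645.0571.
Posterior precision = 1/σ₀² + n/σ² = 1/63.2025 + 10/13.0321 = (σ² + n·σ₀²)/(σ₀²σ²) = 645.0571/(63.2025·13.0321); posterior variance σₙ² = σ₀²σ²/(σ² + n·σ₀²) = 63.2025·13.0321/645.0571 = 1.276881.
Predictive variance for one new observation = σₙ² + σ² = 63.2025·13.0321/645.0571 + 13.0321 = σ²·(σ₀² + 645.0571)/645.0571 = 13.0321·708.2596/645.0571 = 14.308981; SD = √(13.0321·708.2596/645.0571) = 3.7827.

3.7827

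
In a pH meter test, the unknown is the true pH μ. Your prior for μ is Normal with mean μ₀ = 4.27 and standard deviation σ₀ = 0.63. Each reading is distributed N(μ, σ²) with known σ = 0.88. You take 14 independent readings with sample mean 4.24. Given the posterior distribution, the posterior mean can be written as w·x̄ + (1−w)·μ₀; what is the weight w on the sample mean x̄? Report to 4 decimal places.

0.8777

For Normal data with known variance σ², a Normal(μ₀, σ₀²) prior on μ is conjugate. Posterior precision = 1/σ₀² + n/σ²; posterior mean is the precision-weighted average of μ₀ and x̄.
σ₀² = 0.63² = 0.3969, σ² = 0.88² = 0.7744. Prior precision 1/σ₀² = 1/0.3969; data precision n/σ² = 14/0.7744.
w = (n/σ²)/(1/σ₀² + n/σ²) = n·σ₀²/(σ² + n·σ₀²) = 14·0.3969/(0.7744 + 14·0.3969) = 5.5566/6.331 = 0.8777.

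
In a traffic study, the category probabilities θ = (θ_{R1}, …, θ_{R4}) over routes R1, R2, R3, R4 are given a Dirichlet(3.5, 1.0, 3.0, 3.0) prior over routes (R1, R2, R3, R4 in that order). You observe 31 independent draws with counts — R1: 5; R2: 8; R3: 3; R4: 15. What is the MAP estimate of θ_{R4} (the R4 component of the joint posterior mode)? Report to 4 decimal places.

0.4533

The Dirichlet prior is conjugate to the Multinomial likelihood: each posterior αⱼ = prior αⱼ + observed count nⱼ.
Posterior concentration: (8.5, 9.0, 6.0, 18.0), total = 41.5.
Joint mode component: (α_{R4}−1)/(Σα−K) = 17.0/37.5 = 0.4533.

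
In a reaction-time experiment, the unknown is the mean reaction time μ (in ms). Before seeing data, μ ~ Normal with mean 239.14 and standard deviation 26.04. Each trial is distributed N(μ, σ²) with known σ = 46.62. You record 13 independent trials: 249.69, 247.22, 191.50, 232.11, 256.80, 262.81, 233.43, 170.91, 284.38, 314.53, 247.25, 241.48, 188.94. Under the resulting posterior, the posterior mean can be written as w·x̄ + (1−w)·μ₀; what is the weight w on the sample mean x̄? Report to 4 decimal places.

0.8022

For Normal data with known variance σ², a Normal(μ₀, σ₀²) prior on μ is conjugate. Posterior precision = 1/σ₀² + n/σ²; posterior mean is the precision-weighted average of μ₀ and x̄.
σ₀² = 26.04² = 678.0816, σ² = 46.62² = 2173.4244. Prior precision 1/σ₀² = 1/678.0816; data precision n/σ² = 13/2173.4244.
w = (n/σ²)/(1/σ₀² + n/σ²) = n·σ₀²/(σ² + n·σ₀²) = 13·678.0816/(2173.4244 + 13·678.0816) = 8815.0608/10988.4852 = 0.8022.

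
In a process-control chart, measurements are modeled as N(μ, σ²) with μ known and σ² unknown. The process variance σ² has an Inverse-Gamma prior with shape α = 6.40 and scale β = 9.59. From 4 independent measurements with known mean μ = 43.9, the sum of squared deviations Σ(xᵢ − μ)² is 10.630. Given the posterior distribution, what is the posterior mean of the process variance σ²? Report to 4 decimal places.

With known mean μ and an Inverse-Gamma(α, β) prior on σ², the Normal likelihood is conjugate: posterior is Inv-Gamma(α + n/2, β + Σ(xᵢ−μ)²/2).
Posterior: Inv-Gamma(6.40 + 4/2, 9.59 + 10.630/2) = Inv-Gamma(8.40, 14.9050).
E[σ²|data] = β/(α−1) = 14.9050/7.40 = 2.0142.

2.0142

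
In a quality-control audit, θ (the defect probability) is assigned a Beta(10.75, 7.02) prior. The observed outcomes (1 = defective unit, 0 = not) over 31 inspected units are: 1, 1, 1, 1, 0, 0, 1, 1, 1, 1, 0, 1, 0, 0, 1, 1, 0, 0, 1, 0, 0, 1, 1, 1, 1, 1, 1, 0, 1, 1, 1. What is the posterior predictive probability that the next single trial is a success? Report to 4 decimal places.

0.6510

The Beta prior is conjugate to a Binomial/Bernoulli likelihood; the update adds successes to α and failures to β.
Posterior: Beta(α+k, β+n−k) = Beta(10.75+21, 7.02+10) = Beta(31.75, 17.02).
For a single future Bernoulli trial, P(success | data) = α/(α+β) = 0.6510.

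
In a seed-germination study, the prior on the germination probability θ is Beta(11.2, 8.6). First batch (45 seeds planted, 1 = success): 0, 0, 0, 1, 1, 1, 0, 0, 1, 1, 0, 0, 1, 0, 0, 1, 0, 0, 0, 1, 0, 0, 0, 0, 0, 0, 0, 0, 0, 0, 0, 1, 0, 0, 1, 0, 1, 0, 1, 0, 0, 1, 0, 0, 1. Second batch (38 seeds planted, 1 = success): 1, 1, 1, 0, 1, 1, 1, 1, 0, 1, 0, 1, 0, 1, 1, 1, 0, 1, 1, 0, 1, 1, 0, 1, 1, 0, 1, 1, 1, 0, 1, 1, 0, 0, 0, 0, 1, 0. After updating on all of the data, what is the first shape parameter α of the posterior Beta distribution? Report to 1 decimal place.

The Beta prior is conjugate to a Binomial/Bernoulli likelihood; the update adds successes to α and failures to β.
After batch 1: Beta(11.2+14, 8.6+31) = Beta(25.2, 39.6).
After batch 2: Beta(25.2+24, 39.6+14) = Beta(49.2, 53.6).
Posterior α = 49.2.

49.2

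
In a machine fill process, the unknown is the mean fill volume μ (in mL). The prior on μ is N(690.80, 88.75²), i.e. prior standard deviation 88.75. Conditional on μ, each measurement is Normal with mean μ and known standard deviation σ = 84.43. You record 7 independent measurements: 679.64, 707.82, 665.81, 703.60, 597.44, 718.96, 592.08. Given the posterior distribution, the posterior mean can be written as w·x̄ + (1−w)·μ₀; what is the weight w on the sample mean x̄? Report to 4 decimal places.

0.8855

For Normal data with known variance σ², a Normal(μ₀, σ₀²) prior on μ is conjugate. Posterior precision = 1/σ₀² + n/σ²; posterior mean is the precision-weighted average of μ₀ and x̄.
σ₀² = 88.75² = 7876.5625, σ² = 84.43² = 7128.4249. Prior precision 1/σ₀² = 1/7876.5625; data precision n/σ² = 7/7128.4249.
w = (n/σ²)/(1/σ₀² + n/σ²) = n·σ₀²/(σ² + n·σ₀²) = 7·7876.5625/(7128.4249 + 7·7876.5625) = 55135.9375/62264.3624 = 0.8855.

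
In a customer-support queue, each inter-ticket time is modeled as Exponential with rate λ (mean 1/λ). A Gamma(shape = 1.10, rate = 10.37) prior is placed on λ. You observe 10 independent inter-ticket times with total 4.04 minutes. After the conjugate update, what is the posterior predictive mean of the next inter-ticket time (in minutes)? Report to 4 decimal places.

1.4267

With a Gamma(shape α, rate β) prior on the exponential rate λ, the posterior after n observations with total T = Σxᵢ is Gamma(α+n, β+T).
Posterior: Gamma(1.10+10, 10.37+4.04) = Gamma(11.10, 14.41).
The predictive distribution for the next observation is Lomax; its mean is β/(α−1) = 14.41/10.10 = 1.4267.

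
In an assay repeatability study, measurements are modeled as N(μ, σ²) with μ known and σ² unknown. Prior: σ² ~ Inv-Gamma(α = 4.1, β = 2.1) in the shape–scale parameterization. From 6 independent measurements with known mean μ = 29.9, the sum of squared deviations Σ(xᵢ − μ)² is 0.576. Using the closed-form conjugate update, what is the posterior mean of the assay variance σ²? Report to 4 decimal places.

0.3915

With known mean μ and an Inverse-Gamma(α, β) prior on σ², the Normal likelihood is conjugate: posterior is Inv-Gamma(α + n/2, β + Σ(xᵢ−μ)²/2).
Posterior: Inv-Gamma(4.1 + 6/2, 2.1 + 0.576/2) = Inv-Gamma(7.10, 2.3880).
E[σ²|data] = β/(α−1) = 2.3880/6.10 = 0.3915.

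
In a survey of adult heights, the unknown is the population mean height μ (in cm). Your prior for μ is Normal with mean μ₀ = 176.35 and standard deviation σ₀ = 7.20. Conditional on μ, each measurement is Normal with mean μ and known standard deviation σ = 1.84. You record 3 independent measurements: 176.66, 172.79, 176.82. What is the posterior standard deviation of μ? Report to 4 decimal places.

1.0509

For Normal data with known variance σ², a Normal(μ₀, σ₀²) prior on μ is conjugate. Posterior precision = 1/σ₀² + n/σ²; posterior mean is the precision-weighted average of μ₀ and x̄.
σ₀² = 7.20² = 51.84, σ² = 1.84² = 3.3856; σ² + n·σ₀² = 3.3856 + 3·51.84 = 158.9056.
Posterior precision = 1/σ₀² + n/σ² = 1/51.84 + 3/3.3856 = (σ² + n·σ₀²)/(σ₀²σ²) = 158.9056/(51.84·3.3856); posterior variance σₙ² = σ₀²σ²/(σ² + n·σ₀²) = 51.84·3.3856/158.9056 = 1.104489.
Posterior SD = √σₙ² = √(51.84·3.3856/158.9056) = 1.0509.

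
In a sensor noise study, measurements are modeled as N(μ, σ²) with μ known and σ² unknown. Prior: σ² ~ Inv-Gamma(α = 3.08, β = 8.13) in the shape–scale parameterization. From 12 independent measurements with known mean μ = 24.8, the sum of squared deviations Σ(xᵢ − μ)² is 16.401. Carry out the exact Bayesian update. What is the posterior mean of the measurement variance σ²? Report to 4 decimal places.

With known mean μ and an Inverse-Gamma(α, β) prior on σ², the Normal likelihood is conjugate: posterior is Inv-Gamma(α + n/2, β + Σ(xᵢ−μ)²/2).
Posterior: Inv-Gamma(3.08 + 12/2, 8.13 + 16.401/2) = Inv-Gamma(9.08, 16.3305).
E[σ²|data] = β/(α−1) = 16.3305/8.08 = 2.0211.

2.0211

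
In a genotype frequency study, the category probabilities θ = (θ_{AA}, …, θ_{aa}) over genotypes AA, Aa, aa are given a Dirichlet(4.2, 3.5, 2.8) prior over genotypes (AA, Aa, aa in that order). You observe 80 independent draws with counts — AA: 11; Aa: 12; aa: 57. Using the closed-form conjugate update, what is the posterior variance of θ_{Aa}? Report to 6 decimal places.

0.001551

The Dirichlet prior is conjugate to the Multinomial likelihood: each posterior αⱼ = prior αⱼ + observed count nⱼ.
Posterior concentration: (15.2, 15.5, 59.8), total = 90.5.
Var[θ_j] = α_j(Σα−α_j)/((Σα)²(Σα+1)) = 15.5·75.0/(90.5²·91.5) = 0.001551.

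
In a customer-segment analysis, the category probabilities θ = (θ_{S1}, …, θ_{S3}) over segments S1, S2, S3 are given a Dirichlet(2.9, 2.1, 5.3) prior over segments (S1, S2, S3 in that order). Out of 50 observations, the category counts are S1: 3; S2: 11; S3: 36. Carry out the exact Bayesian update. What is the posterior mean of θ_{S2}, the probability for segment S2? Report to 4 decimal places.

0.2172

The Dirichlet prior is conjugate to the Multinomial likelihood: each posterior αⱼ = prior αⱼ + observed count nⱼ.
Posterior concentration: (5.9, 13.1, 41.3), total = 60.3.
E[θ_{S2}|data] = α_{S2}/Σα = 13.1/60.3 = 0.2172.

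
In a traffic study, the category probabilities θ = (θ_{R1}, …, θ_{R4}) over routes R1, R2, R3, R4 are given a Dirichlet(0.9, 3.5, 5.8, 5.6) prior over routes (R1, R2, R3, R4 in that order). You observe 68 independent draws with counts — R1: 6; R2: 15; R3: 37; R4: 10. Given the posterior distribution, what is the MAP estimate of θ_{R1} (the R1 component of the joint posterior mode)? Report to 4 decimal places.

The Dirichlet prior is conjugate to the Multinomial likelihood: each posterior αⱼ = prior αⱼ + observed count nⱼ.
Posterior concentration: (6.9, 18.5, 42.8, 15.6), total = 83.8.
Joint mode component: (α_{R1}−1)/(Σα−K) = 5.9/79.8 = 0.0739.

0.0739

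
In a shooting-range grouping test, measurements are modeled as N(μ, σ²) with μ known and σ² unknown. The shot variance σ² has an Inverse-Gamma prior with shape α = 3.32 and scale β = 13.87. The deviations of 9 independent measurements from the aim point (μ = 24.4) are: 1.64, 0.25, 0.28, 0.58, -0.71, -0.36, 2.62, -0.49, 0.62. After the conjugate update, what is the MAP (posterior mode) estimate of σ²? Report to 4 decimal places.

With known mean μ and an Inverse-Gamma(α, β) prior on σ², the Normal likelihood is conjugate: posterior is Inv-Gamma(α + n/2, β + Σ(xᵢ−μ)²/2).
Σ(xᵢ−μ)² = (1.64)² + (0.25)² + (0.28)² + (0.58)² + (-0.71)² + (-0.36)² + (2.62)² + (-0.49)² + (0.62)² = 11.2895.
Posterior: Inv-Gamma(3.32 + 9/2, 13.87 + 11.2895/2) = Inv-Gamma(7.82, 19.51475).
Mode = β/(α+1) = 19.51475/8.82 = 2.2126.

2.2126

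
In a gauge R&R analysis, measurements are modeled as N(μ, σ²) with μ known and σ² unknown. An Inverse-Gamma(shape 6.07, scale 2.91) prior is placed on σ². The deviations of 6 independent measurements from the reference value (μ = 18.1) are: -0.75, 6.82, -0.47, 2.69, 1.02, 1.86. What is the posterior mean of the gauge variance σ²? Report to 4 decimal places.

4.0181

With known mean μ and an Inverse-Gamma(α, β) prior on σ², the Normal likelihood is conjugate: posterior is Inv-Gamma(α + n/2, β + Σ(xᵢ−μ)²/2).
Σ(xᵢ−μ)² = (-0.75)² + (6.82)² + (-0.47)² + (2.69)² + (1.02)² + (1.86)² = 59.0319.
Posterior: Inv-Gamma(6.07 + 6/2, 2.91 + 59.0319/2) = Inv-Gamma(9.07, 32.42595).
E[σ²|data] = β/(α−1) = 32.42595/8.07 = 4.0181.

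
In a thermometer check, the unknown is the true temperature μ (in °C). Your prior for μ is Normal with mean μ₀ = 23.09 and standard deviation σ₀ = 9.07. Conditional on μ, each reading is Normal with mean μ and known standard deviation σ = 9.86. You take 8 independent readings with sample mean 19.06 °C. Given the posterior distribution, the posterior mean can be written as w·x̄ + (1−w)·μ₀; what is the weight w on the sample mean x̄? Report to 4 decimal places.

0.8713

For Normal data with known variance σ², a Normal(μ₀, σ₀²) prior on μ is conjugate. Posterior precision = 1/σ₀² + n/σ²; posterior mean is the precision-weighted average of μ₀ and x̄.
σ₀² = 9.07² = 82.2649, σ² = 9.86² = 97.2196. Prior precision 1/σ₀² = 1/82.2649; data precision n/σ² = 8/97.2196.
w = (n/σ²)/(1/σ₀² + n/σ²) = n·σ₀²/(σ² + n·σ₀²) = 8·82.2649/(97.2196 + 8·82.2649) = 658.1192/755.3388 = 0.8713.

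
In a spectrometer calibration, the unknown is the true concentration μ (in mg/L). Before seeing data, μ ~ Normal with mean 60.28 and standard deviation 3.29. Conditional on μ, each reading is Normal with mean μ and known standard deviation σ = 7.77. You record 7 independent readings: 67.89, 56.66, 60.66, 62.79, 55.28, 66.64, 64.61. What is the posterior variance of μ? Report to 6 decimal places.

For Normal data with known variance σ², a Normal(μ₀, σ₀²) prior on μ is conjugate. Posterior precision = 1/σ₀² + n/σ²; posterior mean is the precision-weighted average of μ₀ and x̄.
σ₀² = 3.29² = 10.8241, σ² = 7.77² = 60.3729; σ² + n·σ₀² = 60.3729 + 7·10.8241 = 136.1416.
Posterior precision = 1/σ₀² + n/σ² = 1/10.8241 + 7/60.3729 = (σ² + n·σ₀²)/(σ₀²σ²) = 136.1416/(10.8241·60.3729); posterior variance σₙ² = σ₀²σ²/(σ² + n·σ₀²) = 10.8241·60.3729/136.1416 = 4.800019.

4.800019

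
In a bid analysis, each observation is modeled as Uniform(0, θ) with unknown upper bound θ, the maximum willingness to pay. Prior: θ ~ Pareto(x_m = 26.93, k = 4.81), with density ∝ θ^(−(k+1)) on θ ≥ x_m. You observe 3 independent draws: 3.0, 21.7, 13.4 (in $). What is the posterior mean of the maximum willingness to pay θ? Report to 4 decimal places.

30.8845

A Pareto(scale x_m, shape k) prior on the upper bound θ of Uniform(0, θ) is conjugate: posterior is Pareto(max(x_m, max xᵢ), k + n).
Sample maximum = 21.7; prior scale x_m = 26.93 → posterior scale = max = 26.93.
Posterior shape = 4.81 + 3 = 7.81.
E[θ|data] = k·x_m/(k−1) = 7.81·26.93/6.81 = 30.8845.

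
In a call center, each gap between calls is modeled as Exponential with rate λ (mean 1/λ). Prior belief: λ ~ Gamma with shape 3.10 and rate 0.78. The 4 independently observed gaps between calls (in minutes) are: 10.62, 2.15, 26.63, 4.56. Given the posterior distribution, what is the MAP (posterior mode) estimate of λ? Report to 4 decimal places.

0.1363

With a Gamma(shape α, rate β) prior on the exponential rate λ, the posterior after n observations with total T = Σxᵢ is Gamma(α+n, β+T).
Sum of observations T = 43.96 minutes; n = 4.
Posterior: Gamma(3.10+4, 0.78+43.96) = Gamma(7.10, 44.74).
Mode = (α−1)/β = 0.1363.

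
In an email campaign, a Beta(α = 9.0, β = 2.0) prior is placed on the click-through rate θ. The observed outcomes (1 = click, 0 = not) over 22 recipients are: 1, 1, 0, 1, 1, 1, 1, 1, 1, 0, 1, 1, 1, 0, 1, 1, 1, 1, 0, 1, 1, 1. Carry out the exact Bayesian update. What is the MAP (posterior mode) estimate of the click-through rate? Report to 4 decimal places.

The Beta prior is conjugate to a Binomial/Bernoulli likelihood; the update adds successes to α and failures to β.
Posterior: Beta(α+k, β+n−k) = Beta(9.0+18, 2.0+4) = Beta(27.0, 6.0).
Mode of Beta(a,b) for a,b>1 is (a−1)/(a+b−2) = 26.0/31.0 = 0.8387.

0.8387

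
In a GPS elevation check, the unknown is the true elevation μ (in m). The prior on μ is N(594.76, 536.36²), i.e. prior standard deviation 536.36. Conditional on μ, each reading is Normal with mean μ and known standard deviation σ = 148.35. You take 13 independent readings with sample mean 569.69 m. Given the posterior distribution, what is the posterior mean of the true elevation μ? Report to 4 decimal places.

For Normal data with known variance σ², a Normal(μ₀, σ₀²) prior on μ is conjugate. Posterior precision = 1/σ₀² + n/σ²; posterior mean is the precision-weighted average of μ₀ and x̄.
n·x̄ = 13·569.69 = 7405.97.
σ₀² = 536.36² = 287682.0496, σ² = 148.35² = 22007.7225; σ² + n·σ₀² = 22007.7225 + 13·287682.0496 = 3761874.3673.
Posterior mean = (μ₀/σ₀² + n·x̄/σ²)/(1/σ₀² + n/σ²) = (σ²·μ₀ + σ₀²·n·x̄)/(σ² + n·σ₀²) = (22007.7225·594.76 + 287682.0496·7405.97)/3761874.3673 = 2143653941.910212/3761874.3673 = 569.8367.

569.8367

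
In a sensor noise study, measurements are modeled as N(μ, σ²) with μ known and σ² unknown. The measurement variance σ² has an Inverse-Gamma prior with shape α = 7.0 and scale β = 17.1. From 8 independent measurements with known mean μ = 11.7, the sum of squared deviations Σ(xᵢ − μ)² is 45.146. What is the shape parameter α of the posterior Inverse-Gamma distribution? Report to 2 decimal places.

With known mean μ and an Inverse-Gamma(α, β) prior on σ², the Normal likelihood is conjugate: posterior is Inv-Gamma(α + n/2, β + Σ(xᵢ−μ)²/2).
Posterior: Inv-Gamma(7.0 + 8/2, 17.1 + 45.146/2) = Inv-Gamma(11.00, 39.6730).
Posterior α = 11.00.

11.00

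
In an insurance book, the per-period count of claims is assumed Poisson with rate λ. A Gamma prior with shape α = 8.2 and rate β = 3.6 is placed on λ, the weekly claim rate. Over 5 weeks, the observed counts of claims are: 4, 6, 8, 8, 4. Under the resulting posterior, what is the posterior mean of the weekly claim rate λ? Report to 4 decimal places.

4.4419

With a Gamma(shape α, rate β) prior, the Poisson likelihood is conjugate: the posterior is Gamma(α + ΣXᵢ, β + n).
Sum of counts S = 30 over n = 5 weeks.
Posterior: Gamma(α+S, β+n) = Gamma(8.2+30, 3.6+5) = Gamma(38.2, 8.6).
Posterior mean = α/β = 38.2/8.6 = 4.4419.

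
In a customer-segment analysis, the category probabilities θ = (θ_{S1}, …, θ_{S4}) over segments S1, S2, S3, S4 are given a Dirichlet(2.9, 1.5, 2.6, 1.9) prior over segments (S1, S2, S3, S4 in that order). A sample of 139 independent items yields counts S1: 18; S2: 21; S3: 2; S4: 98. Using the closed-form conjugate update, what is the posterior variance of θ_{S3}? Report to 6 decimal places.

The Dirichlet prior is conjugate to the Multinomial likelihood: each posterior αⱼ = prior αⱼ + observed count nⱼ.
Posterior concentration: (20.9, 22.5, 4.6, 99.9), total = 147.9.
Var[θ_j] = α_j(Σα−α_j)/((Σα)²(Σα+1)) = 4.6·143.3/(147.9²·148.9) = 0.000202.

0.000202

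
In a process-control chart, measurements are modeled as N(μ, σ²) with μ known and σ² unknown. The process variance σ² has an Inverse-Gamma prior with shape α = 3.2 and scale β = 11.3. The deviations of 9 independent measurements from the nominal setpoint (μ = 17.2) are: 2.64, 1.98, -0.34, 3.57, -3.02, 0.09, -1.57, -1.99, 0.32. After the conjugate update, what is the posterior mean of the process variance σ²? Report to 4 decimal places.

4.6273

With known mean μ and an Inverse-Gamma(α, β) prior on σ², the Normal likelihood is conjugate: posterior is Inv-Gamma(α + n/2, β + Σ(xᵢ−μ)²/2).
Σ(xᵢ−μ)² = (2.64)² + (1.98)² + (-0.34)² + (3.57)² + (-3.02)² + (0.09)² + (-1.57)² + (-1.99)² + (0.32)² = 39.4064.
Posterior: Inv-Gamma(3.2 + 9/2, 11.3 + 39.4064/2) = Inv-Gamma(7.70, 31.00320).
E[σ²|data] = β/(α−1) = 31.00320/6.70 = 4.6273.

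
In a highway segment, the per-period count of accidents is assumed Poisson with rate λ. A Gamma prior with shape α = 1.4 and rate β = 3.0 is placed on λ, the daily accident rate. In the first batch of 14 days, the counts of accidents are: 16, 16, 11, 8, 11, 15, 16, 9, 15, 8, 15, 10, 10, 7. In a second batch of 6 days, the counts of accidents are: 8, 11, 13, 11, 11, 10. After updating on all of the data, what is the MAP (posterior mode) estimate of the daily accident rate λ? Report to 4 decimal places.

10.0609

With a Gamma(shape α, rate β) prior, the Poisson likelihood is conjugate: the posterior is Gamma(α + ΣXᵢ, β + n).
Batch 1: sum of counts S = 167 over n = 14 days.
After batch 1: Gamma(α+S, β+n) = Gamma(1.4+167, 3.0+14) = Gamma(168.4, 17.0).
Batch 2: sum of counts S = 64 over n = 6 days.
After batch 2: Gamma(α+S, β+n) = Gamma(168.4+64, 17.0+6) = Gamma(232.4, 23.0).
Mode of Gamma(α,β) for α≥1 is (α−1)/β = 231.4/23.0 = 10.0609.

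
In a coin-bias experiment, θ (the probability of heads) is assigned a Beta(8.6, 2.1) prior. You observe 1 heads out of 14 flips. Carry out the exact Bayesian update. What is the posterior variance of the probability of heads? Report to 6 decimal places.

The Beta prior is conjugate to a Binomial/Bernoulli likelihood; the update adds successes to α and failures to β.
Posterior: Beta(α+k, β+n−k) = Beta(8.6+1, 2.1+13) = Beta(9.6, 15.1).
Var = αβ/((α+β)²(α+β+1)) = 9.6·15.1/(24.7²·25.7) = 0.009245.

0.009245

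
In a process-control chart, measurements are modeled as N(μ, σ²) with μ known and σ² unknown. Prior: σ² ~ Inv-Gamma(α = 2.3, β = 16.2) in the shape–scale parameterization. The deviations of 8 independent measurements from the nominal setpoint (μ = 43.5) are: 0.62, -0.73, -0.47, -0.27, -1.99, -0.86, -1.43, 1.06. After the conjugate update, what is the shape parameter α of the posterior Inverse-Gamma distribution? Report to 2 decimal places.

With known mean μ and an Inverse-Gamma(α, β) prior on σ², the Normal likelihood is conjugate: posterior is Inv-Gamma(α + n/2, β + Σ(xᵢ−μ)²/2).
Σ(xᵢ−μ)² = (0.62)² + (-0.73)² + (-0.47)² + (-0.27)² + (-1.99)² + (-0.86)² + (-1.43)² + (1.06)² = 9.0793.
Posterior: Inv-Gamma(2.3 + 8/2, 16.2 + 9.0793/2) = Inv-Gamma(6.30, 20.73965).
Posterior α = 6.30.

6.30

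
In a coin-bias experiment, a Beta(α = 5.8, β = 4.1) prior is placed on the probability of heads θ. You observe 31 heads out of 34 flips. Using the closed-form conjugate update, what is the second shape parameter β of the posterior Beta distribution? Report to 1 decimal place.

The Beta prior is conjugate to a Binomial/Bernoulli likelihood; the update adds successes to α and failures to β.
Posterior: Beta(α+k, β+n−k) = Beta(5.8+31, 4.1+3) = Beta(36.8, 7.1).
Posterior β = 7.1.

7.1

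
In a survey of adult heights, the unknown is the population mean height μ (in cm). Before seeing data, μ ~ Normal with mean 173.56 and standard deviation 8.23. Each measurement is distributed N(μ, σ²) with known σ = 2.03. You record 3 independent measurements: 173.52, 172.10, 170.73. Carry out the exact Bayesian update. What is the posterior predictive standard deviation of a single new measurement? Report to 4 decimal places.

2.3382

For Normal data with known variance σ², a Normal(μ₀, σ₀²) prior on μ is conjugate. Posterior precision = 1/σ₀² + n/σ²; posterior mean is the precision-weighted average of μ₀ and x̄.
σ₀² = 8.23² = 67.7329, σ² = 2.03² = 4.1209; σ² + n·σ₀² = 4.1209 + 3·67.7329 = 207.3196.
Posterior precision = 1/σ₀² + n/σ² = 1/67.7329 + 3/4.1209 = (σ² + n·σ₀²)/(σ₀²σ²) = 207.3196/(67.7329·4.1209); posterior variance σₙ² = σ₀²σ²/(σ² + n·σ₀²) = 67.7329·4.1209/207.3196 = 1.346330.
Predictive variance for one new observation = σₙ² + σ² = 67.7329·4.1209/207.3196 + 4.1209 = σ²·(σ₀² + 207.3196)/207.3196 = 4.1209·275.0525/207.3196 = 5.467230; SD = √(4.1209·275.0525/207.3196) = 2.3382.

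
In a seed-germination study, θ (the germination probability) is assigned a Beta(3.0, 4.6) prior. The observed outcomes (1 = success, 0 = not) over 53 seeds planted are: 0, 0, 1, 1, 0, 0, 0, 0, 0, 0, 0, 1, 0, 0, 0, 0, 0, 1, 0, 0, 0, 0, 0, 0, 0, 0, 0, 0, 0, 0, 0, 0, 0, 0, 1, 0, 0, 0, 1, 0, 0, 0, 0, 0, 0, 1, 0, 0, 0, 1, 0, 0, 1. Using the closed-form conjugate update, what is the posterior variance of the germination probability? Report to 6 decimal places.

0.002578

The Beta prior is conjugate to a Binomial/Bernoulli likelihood; the update adds successes to α and failures to β.
Posterior: Beta(α+k, β+n−k) = Beta(3.0+9, 4.6+44) = Beta(12.0, 48.6).
Var = αβ/((α+β)²(α+β+1)) = 12.0·48.6/(60.6²·61.6) = 0.002578.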